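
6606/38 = 3303/19 = 173.84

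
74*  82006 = 6068444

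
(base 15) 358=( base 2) 1011110110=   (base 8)1366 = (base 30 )p8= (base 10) 758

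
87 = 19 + 68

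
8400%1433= 1235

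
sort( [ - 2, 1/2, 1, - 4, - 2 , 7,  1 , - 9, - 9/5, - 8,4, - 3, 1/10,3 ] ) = [ -9, -8, - 4,  -  3, - 2, - 2, - 9/5,1/10, 1/2 , 1,  1, 3, 4,7]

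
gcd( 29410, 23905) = 5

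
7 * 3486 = 24402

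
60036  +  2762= 62798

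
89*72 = 6408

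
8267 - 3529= 4738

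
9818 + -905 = 8913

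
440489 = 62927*7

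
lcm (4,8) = 8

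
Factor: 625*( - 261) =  - 3^2 * 5^4*29^1 = - 163125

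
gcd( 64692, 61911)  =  27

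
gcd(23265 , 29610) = 2115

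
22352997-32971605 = - 10618608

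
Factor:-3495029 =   -  331^1*10559^1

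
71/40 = 71/40  =  1.77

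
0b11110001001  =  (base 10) 1929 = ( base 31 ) 207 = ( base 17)6B8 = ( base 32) 1s9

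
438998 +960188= 1399186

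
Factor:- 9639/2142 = -9/2 = - 2^(-1 )*3^2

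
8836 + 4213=13049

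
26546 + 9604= 36150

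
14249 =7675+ 6574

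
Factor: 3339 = 3^2*7^1*53^1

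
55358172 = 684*80933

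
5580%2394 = 792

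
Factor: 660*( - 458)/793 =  - 302280/793 = - 2^3*3^1*5^1*11^1*13^(-1)*61^( - 1 )*229^1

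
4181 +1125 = 5306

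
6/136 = 3/68 = 0.04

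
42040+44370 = 86410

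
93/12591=31/4197 = 0.01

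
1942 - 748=1194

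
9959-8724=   1235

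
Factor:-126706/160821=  - 2^1*3^( - 2)*107^( - 1) * 167^( - 1)*63353^1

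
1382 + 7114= 8496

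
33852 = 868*39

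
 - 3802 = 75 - 3877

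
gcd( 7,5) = 1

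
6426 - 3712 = 2714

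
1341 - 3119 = - 1778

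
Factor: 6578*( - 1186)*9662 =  - 2^3*11^1*13^1*23^1*593^1*4831^1  =  -75378170296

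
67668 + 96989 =164657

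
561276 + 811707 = 1372983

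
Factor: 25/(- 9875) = - 5^( - 1 )*79^( - 1 )  =  - 1/395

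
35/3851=35/3851 = 0.01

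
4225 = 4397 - 172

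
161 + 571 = 732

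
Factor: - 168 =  - 2^3 * 3^1*7^1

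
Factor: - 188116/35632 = - 2^( - 2 )*17^( - 1)*359^1 = - 359/68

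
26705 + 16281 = 42986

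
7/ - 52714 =  -  1 + 52707/52714 = - 0.00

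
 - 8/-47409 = 8/47409 =0.00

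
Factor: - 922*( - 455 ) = 419510 = 2^1*5^1*7^1  *13^1*461^1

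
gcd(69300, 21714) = 462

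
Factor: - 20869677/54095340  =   - 2^(-2)  *  3^2*5^( - 1)*13^ (-1 ) * 223^(  -  1) * 311^(  -  1)*499^1*1549^1 = - 6956559/18031780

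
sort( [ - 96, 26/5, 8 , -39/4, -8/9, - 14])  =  [ - 96, - 14,-39/4, - 8/9,26/5, 8]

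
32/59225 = 32/59225 = 0.00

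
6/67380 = 1/11230 = 0.00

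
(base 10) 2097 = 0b100000110001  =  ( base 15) 94c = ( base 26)32H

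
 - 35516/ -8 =4439 + 1/2 = 4439.50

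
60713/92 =659 + 85/92  =  659.92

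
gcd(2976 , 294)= 6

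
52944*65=3441360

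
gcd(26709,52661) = 1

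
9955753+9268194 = 19223947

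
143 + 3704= 3847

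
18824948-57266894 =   -  38441946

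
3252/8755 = 3252/8755  =  0.37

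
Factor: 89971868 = 2^2*7^1*3213281^1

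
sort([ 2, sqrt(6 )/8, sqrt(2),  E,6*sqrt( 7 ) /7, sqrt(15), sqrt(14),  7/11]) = [ sqrt(6)/8, 7/11,sqrt(2),2, 6*sqrt (7)/7,E, sqrt(14),sqrt(15 )]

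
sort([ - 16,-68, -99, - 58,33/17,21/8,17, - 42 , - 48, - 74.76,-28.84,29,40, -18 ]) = [ - 99,- 74.76, -68,-58,-48, - 42,  -  28.84, - 18  , - 16, 33/17,  21/8,17, 29,40 ]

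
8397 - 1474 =6923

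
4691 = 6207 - 1516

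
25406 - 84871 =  - 59465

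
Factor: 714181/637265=5^(- 1 ) * 13^1*137^1*401^1 *127453^(-1) 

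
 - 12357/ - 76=12357/76 =162.59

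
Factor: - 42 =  - 2^1*3^1 * 7^1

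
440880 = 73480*6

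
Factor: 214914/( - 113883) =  - 602/319 = - 2^1*7^1 * 11^ (-1)*29^(-1)*43^1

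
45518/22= 2069 = 2069.00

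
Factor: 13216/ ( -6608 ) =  - 2^1 = - 2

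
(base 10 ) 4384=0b1000100100000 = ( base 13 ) 1CC3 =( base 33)40S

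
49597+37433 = 87030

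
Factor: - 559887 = -3^1*186629^1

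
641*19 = 12179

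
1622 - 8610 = - 6988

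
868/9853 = 868/9853 = 0.09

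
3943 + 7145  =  11088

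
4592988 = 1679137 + 2913851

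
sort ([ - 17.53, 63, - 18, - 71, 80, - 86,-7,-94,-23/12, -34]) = [ - 94  , - 86, - 71, - 34, - 18 , - 17.53, - 7, - 23/12, 63 , 80]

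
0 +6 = 6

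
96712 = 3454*28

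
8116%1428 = 976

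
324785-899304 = - 574519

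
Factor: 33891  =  3^1 * 11^1*13^1 * 79^1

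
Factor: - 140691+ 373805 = 233114 = 2^1 * 7^1 * 16651^1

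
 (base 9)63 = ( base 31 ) 1q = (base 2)111001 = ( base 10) 57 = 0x39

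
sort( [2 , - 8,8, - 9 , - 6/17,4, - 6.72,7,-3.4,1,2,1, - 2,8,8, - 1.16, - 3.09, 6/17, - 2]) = [-9, - 8, - 6.72, - 3.4 , - 3.09, - 2, - 2, - 1.16, - 6/17 , 6/17, 1,1,2,2, 4, 7 , 8 , 8,8]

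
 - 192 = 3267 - 3459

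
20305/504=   20305/504 =40.29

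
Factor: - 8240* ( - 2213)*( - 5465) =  - 2^4* 5^2 * 103^1 * 1093^1 * 2213^1 =- 99654930800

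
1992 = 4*498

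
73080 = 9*8120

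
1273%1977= 1273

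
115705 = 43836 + 71869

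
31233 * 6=187398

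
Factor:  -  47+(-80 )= -127^1 =- 127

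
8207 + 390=8597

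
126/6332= 63/3166= 0.02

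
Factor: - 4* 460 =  - 2^4*5^1*23^1 =- 1840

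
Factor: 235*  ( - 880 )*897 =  - 2^4*3^1*5^2*11^1 * 13^1*23^1*47^1 = - 185499600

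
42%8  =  2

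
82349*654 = 53856246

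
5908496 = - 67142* ( - 88)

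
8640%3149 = 2342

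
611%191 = 38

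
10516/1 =10516 = 10516.00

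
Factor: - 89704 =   -  2^3*11213^1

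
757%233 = 58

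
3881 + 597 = 4478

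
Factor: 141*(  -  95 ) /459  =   - 4465/153 = - 3^( - 2)*5^1 * 17^( - 1)*19^1 * 47^1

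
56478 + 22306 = 78784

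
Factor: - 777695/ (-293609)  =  5^1* 47^( - 1 )*6247^(-1)*155539^1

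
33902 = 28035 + 5867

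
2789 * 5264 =14681296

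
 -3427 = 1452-4879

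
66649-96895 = -30246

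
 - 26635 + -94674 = -121309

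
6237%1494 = 261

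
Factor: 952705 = 5^1*13^1*14657^1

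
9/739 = 9/739 = 0.01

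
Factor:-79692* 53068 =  - 2^4*3^1*29^1 * 229^1*13267^1 = - 4229095056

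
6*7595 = 45570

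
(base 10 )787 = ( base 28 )103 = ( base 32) oj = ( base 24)18J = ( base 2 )1100010011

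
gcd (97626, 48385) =1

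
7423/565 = 7423/565 = 13.14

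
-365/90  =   - 5 + 17/18  =  - 4.06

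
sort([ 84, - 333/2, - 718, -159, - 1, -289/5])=[ - 718,  -  333/2, - 159 ,-289/5, - 1, 84 ]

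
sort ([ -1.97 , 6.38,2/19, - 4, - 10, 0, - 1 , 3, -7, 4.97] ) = [ - 10, - 7, - 4, - 1.97 , -1,0,2/19, 3, 4.97, 6.38] 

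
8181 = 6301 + 1880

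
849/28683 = 283/9561 = 0.03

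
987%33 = 30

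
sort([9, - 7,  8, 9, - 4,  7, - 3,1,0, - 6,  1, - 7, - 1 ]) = [ - 7, - 7, - 6, - 4, - 3, - 1, 0, 1  ,  1,7,8, 9,9 ] 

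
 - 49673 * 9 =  - 447057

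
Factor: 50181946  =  2^1*43^1*583511^1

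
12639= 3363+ 9276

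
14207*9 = 127863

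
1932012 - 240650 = 1691362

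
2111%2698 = 2111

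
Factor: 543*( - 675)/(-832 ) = 2^ (-6)*3^4*5^2*13^( - 1) * 181^1 = 366525/832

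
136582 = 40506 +96076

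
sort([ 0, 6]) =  [0, 6]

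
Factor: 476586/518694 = 249/271=3^1*83^1*271^( - 1) 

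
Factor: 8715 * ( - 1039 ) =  - 9054885 = - 3^1*5^1*7^1*83^1*1039^1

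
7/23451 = 7/23451 =0.00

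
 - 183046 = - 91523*2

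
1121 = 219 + 902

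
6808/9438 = 3404/4719 = 0.72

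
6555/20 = 1311/4 = 327.75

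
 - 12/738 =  - 2/123 = -0.02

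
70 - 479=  - 409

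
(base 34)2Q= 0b1011110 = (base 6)234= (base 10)94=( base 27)3D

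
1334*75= 100050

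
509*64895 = 33031555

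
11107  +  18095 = 29202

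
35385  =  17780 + 17605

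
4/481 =4/481= 0.01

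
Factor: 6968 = 2^3*13^1* 67^1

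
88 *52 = 4576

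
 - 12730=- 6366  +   - 6364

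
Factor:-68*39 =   -  2652  =  - 2^2*3^1*13^1*17^1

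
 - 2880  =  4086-6966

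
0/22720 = 0=0.00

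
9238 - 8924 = 314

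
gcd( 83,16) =1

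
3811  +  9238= 13049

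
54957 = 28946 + 26011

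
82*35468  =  2908376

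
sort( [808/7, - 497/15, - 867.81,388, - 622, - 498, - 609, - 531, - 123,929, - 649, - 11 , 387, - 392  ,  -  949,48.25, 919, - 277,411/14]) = [ - 949, - 867.81,-649, - 622,-609, - 531, - 498, - 392, - 277, - 123, - 497/15 ,-11,411/14,  48.25,808/7,387,388,919, 929 ]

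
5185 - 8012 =-2827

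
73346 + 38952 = 112298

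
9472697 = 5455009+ 4017688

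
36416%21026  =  15390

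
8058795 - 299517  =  7759278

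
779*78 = 60762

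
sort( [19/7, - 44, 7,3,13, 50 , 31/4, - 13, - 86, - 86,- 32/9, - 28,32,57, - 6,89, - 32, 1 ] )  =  [ - 86, - 86 , - 44,- 32, - 28, - 13, - 6 ,-32/9,1, 19/7,3,7, 31/4,13,32, 50 , 57, 89] 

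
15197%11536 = 3661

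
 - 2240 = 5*( - 448)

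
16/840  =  2/105 = 0.02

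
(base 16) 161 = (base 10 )353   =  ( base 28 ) ch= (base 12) 255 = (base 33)an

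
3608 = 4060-452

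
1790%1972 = 1790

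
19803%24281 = 19803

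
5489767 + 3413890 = 8903657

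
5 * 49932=249660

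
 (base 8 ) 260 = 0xb0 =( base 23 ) 7f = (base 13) 107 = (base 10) 176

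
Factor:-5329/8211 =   -  3^(  -  1) * 7^( - 1)*17^( - 1 )*23^( - 1 )*73^2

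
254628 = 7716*33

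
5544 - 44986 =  - 39442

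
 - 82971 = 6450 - 89421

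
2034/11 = 184 + 10/11  =  184.91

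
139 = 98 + 41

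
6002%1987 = 41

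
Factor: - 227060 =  - 2^2 *5^1*11353^1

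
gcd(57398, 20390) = 2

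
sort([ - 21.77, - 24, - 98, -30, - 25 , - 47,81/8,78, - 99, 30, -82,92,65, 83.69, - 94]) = [ - 99, - 98,-94, - 82, - 47, - 30, - 25,-24,-21.77, 81/8,30, 65, 78 , 83.69, 92] 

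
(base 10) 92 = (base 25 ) 3H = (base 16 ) 5c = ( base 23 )40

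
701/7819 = 701/7819 =0.09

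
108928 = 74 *1472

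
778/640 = 1 + 69/320 = 1.22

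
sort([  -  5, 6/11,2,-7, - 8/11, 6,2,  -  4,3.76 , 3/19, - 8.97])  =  [-8.97,-7, - 5,  -  4,-8/11, 3/19, 6/11, 2,2,3.76,6 ] 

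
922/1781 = 922/1781 = 0.52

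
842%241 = 119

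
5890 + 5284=11174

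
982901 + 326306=1309207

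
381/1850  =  381/1850 = 0.21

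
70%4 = 2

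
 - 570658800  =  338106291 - 908765091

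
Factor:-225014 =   -  2^1 * 112507^1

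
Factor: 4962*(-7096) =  - 2^4*3^1*827^1*887^1 = - 35210352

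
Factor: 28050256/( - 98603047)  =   - 2^4*13^1*23^( - 1)*134857^1*4287089^ ( - 1 )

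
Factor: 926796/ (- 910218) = -2^1*13^2*457^1 * 151703^( - 1) =- 154466/151703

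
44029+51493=95522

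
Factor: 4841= 47^1 *103^1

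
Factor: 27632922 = 2^1*3^1 * 17^1*139^1*1949^1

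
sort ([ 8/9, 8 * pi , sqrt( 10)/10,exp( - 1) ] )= [ sqrt(10 ) /10,  exp(-1), 8/9,8*pi]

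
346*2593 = 897178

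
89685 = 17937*5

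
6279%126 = 105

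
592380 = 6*98730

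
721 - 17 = 704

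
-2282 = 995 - 3277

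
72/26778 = 12/4463 = 0.00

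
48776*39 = 1902264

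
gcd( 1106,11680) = 2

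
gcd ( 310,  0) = 310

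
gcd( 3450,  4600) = 1150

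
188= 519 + -331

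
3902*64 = 249728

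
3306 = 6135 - 2829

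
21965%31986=21965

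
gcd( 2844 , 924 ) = 12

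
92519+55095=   147614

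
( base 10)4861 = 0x12fd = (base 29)5mi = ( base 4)1023331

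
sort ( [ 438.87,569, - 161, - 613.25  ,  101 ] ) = [ - 613.25, -161,101,  438.87, 569] 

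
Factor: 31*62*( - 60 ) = - 115320 = -2^3*3^1*5^1* 31^2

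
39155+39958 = 79113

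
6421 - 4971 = 1450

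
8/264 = 1/33 = 0.03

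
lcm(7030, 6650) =246050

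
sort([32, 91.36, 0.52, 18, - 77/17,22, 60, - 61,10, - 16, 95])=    [-61,-16,- 77/17, 0.52,10, 18,22, 32, 60, 91.36, 95]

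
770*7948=6119960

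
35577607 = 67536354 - 31958747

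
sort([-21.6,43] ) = [ - 21.6,43]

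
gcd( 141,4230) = 141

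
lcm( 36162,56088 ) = 2748312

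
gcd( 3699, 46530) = 9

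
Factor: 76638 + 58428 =135066  =  2^1 * 3^1 * 22511^1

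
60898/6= 30449/3 = 10149.67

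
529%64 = 17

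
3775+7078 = 10853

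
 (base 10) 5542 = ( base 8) 12646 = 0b1010110100110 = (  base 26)854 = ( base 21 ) cbj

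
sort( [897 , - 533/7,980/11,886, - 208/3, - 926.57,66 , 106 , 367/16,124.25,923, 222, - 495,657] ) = [- 926.57, -495, - 533/7 , -208/3, 367/16,  66, 980/11 , 106,  124.25 , 222,657, 886,897, 923 ]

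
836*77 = 64372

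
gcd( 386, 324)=2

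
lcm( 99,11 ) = 99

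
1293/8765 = 1293/8765 = 0.15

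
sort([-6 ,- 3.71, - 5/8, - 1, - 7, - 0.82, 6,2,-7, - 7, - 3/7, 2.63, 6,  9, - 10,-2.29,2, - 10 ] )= [-10,-10,-7,  -  7,-7,-6, - 3.71,-2.29, - 1, -0.82 , - 5/8, - 3/7 , 2, 2, 2.63,6,6, 9]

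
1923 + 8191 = 10114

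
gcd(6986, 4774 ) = 14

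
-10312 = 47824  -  58136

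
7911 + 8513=16424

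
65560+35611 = 101171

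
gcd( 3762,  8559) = 9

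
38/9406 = 19/4703  =  0.00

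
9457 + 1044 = 10501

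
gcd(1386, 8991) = 9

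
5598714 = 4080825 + 1517889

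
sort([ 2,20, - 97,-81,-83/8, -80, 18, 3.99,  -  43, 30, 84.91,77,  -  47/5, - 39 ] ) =[ - 97, - 81, - 80, - 43, - 39, - 83/8, - 47/5, 2,3.99,18, 20, 30, 77,84.91]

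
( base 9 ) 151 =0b1111111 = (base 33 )3S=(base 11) 106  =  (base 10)127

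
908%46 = 34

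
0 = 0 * 37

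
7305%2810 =1685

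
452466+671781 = 1124247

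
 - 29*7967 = -231043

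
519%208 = 103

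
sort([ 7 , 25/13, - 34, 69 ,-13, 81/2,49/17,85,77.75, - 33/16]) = [ - 34,-13, - 33/16, 25/13,49/17,7, 81/2,69,77.75, 85 ]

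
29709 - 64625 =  - 34916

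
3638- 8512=- 4874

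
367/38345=367/38345 = 0.01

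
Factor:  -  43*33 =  - 3^1*11^1*43^1=- 1419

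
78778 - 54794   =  23984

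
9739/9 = 1082 + 1/9 = 1082.11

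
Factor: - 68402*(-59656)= 4080589712 =2^4*23^1*1487^1*7457^1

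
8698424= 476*18274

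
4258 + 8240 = 12498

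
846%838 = 8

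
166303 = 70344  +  95959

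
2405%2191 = 214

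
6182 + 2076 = 8258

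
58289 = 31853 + 26436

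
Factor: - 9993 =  - 3^1 * 3331^1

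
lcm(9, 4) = 36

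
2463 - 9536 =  - 7073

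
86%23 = 17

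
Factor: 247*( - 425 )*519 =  - 54482025=-  3^1*5^2*13^1*17^1*19^1*173^1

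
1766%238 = 100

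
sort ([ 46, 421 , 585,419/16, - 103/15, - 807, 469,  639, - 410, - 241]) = [ - 807, - 410, -241, - 103/15,419/16, 46, 421, 469, 585, 639 ] 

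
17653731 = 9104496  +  8549235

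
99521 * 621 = 61802541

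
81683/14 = 11669/2 = 5834.50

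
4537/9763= 349/751 = 0.46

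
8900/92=2225/23 = 96.74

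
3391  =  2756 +635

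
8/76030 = 4/38015 = 0.00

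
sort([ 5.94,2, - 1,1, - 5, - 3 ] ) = [ - 5, - 3, - 1,1, 2,5.94]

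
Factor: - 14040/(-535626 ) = 2^2*5^1 * 7^( - 1 )*109^( - 1) = 20/763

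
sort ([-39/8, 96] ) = [ - 39/8,96] 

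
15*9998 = 149970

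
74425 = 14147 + 60278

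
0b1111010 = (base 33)3N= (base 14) 8A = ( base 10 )122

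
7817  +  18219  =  26036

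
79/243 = 79/243 = 0.33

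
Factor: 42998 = 2^1*21499^1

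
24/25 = 24/25 = 0.96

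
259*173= 44807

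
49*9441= 462609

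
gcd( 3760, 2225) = 5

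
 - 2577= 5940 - 8517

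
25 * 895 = 22375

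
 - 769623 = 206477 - 976100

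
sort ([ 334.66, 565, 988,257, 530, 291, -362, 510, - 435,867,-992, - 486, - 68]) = [-992, -486,-435, - 362,-68, 257, 291, 334.66, 510, 530,565, 867 , 988]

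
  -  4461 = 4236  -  8697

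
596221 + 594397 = 1190618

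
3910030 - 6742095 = -2832065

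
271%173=98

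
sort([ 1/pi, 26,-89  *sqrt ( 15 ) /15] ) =[ - 89*sqrt( 15) /15, 1/pi, 26] 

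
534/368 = 1 + 83/184  =  1.45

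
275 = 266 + 9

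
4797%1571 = 84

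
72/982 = 36/491 = 0.07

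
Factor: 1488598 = 2^1*277^1*2687^1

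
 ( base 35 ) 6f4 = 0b1111011000111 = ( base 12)4687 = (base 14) 2c2b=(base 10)7879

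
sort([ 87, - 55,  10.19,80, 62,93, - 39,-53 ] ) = [-55, - 53, - 39, 10.19,  62,  80, 87, 93 ]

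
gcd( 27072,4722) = 6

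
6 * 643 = 3858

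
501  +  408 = 909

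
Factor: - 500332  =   - 2^2*7^1*107^1*167^1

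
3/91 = 3/91 = 0.03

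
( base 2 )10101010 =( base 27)68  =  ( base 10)170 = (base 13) 101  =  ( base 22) 7g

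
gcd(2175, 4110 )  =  15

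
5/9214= 5/9214 =0.00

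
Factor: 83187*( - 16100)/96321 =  - 446436900/32107  =  -2^2*3^3*5^2*7^1 *13^1*23^1*79^1*97^( - 1) * 331^( - 1)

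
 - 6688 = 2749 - 9437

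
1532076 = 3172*483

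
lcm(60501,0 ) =0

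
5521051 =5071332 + 449719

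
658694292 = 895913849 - 237219557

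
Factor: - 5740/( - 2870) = 2^1 = 2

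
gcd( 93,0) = 93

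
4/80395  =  4/80395= 0.00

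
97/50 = 97/50= 1.94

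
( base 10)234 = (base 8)352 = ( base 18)D0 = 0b11101010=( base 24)9I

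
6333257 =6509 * 973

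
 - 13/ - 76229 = 13/76229 = 0.00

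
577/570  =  577/570 = 1.01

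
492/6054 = 82/1009 = 0.08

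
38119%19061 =19058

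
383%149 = 85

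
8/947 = 8/947 = 0.01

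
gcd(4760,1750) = 70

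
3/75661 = 3/75661 = 0.00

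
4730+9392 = 14122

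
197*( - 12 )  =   - 2364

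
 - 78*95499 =-7448922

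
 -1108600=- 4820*230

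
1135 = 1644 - 509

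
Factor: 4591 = 4591^1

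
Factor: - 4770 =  - 2^1*3^2*5^1*53^1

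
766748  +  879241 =1645989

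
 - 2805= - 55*51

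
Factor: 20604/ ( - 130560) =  - 2^ ( - 7 )* 5^( - 1)*101^1=- 101/640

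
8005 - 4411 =3594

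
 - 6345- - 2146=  -4199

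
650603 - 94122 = 556481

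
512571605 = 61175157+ 451396448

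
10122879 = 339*29861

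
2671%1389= 1282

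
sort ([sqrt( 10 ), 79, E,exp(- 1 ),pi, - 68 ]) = [ - 68,exp ( - 1),E,pi, sqrt( 10),79 ]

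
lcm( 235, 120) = 5640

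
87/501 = 29/167 = 0.17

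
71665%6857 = 3095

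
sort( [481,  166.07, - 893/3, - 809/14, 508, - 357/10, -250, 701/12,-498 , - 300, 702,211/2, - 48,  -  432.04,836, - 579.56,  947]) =[  -  579.56, - 498 , - 432.04, - 300, - 893/3, - 250,-809/14,  -  48 ,- 357/10,701/12 , 211/2, 166.07 , 481, 508  ,  702, 836, 947] 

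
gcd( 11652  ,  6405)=3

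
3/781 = 3/781 = 0.00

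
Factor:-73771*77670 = - 2^1*3^2 * 5^1*863^1 * 73771^1 = - 5729793570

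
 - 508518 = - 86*5913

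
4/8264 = 1/2066 = 0.00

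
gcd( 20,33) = 1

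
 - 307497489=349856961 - 657354450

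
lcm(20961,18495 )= 314415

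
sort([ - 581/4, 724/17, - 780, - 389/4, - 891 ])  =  [ - 891, - 780,  -  581/4, - 389/4, 724/17]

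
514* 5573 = 2864522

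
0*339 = 0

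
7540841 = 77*97933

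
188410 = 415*454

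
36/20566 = 18/10283 = 0.00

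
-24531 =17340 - 41871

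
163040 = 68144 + 94896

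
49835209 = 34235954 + 15599255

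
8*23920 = 191360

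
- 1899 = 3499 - 5398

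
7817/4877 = 7817/4877 = 1.60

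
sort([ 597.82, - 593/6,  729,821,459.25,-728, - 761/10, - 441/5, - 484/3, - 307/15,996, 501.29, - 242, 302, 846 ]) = [ -728, - 242, - 484/3, - 593/6, - 441/5,-761/10,  -  307/15, 302,459.25,501.29,597.82,729,821,846, 996 ]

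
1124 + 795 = 1919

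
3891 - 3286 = 605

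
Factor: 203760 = 2^4 * 3^2*5^1 *283^1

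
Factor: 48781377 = 3^2*59^1 * 91867^1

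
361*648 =233928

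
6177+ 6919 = 13096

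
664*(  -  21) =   -  13944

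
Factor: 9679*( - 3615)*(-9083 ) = 317810400555=3^1*5^1*31^1*241^1*293^1*9679^1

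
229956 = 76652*3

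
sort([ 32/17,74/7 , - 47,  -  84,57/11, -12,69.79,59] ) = [- 84,-47, - 12,32/17,57/11, 74/7,  59,69.79] 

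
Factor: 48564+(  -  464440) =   -  415876 = - 2^2*103969^1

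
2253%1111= 31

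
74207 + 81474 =155681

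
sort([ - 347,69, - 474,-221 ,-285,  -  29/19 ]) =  [ - 474 , - 347,- 285 ,-221, - 29/19,69 ]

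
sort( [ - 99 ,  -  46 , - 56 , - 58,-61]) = [-99, - 61, -58, - 56 , - 46 ] 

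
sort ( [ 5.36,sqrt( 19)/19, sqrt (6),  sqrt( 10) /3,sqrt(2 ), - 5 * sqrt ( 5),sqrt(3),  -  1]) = [ - 5*sqrt( 5 ) , - 1,sqrt( 19 ) /19,  sqrt( 10) /3, sqrt(2) , sqrt (3),sqrt (6),5.36]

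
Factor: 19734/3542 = 3^1* 7^( - 1) * 13^1 = 39/7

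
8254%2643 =325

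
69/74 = 69/74 = 0.93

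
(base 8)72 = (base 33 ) 1P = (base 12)4a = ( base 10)58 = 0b111010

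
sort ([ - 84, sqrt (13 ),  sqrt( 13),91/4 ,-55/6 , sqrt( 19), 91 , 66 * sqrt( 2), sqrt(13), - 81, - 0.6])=[ - 84 , - 81, - 55/6, - 0.6, sqrt( 13), sqrt( 13),sqrt( 13),sqrt( 19),91/4, 91 , 66*sqrt ( 2)] 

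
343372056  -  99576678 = 243795378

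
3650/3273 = 1 + 377/3273 = 1.12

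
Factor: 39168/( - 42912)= - 2^3*17^1*149^( - 1 ) = -  136/149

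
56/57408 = 7/7176=0.00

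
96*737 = 70752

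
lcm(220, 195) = 8580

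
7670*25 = 191750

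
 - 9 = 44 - 53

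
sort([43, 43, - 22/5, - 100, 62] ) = [-100,-22/5,  43  ,  43,62] 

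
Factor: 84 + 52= 2^3*17^1=136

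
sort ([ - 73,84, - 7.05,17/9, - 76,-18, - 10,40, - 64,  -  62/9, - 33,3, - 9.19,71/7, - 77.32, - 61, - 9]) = [ - 77.32, - 76, - 73  ,  -  64, - 61, - 33, - 18,-10, - 9.19, - 9, - 7.05,  -  62/9,17/9, 3,71/7 , 40,84]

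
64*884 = 56576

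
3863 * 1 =3863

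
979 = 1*979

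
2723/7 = 389 = 389.00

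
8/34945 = 8/34945=0.00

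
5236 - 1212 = 4024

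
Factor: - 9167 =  - 89^1 * 103^1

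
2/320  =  1/160 = 0.01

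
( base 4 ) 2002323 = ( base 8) 20273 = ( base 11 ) 6328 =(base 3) 102111100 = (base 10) 8379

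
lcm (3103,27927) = 27927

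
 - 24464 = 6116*( - 4) 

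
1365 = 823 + 542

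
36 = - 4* (  -  9)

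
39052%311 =177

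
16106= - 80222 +96328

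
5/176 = 5/176 = 0.03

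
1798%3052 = 1798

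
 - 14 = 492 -506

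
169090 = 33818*5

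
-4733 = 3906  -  8639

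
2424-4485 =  - 2061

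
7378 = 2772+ 4606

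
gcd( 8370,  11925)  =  45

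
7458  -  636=6822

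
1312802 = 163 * 8054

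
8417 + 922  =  9339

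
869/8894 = 869/8894  =  0.10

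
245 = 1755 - 1510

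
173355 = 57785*3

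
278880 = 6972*40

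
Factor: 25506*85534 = 2^2*3^2*13^1*109^1 * 42767^1 = 2181630204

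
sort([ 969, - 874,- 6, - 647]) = [ - 874, - 647, - 6, 969]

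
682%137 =134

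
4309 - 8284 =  - 3975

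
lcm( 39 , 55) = 2145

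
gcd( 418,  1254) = 418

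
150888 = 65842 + 85046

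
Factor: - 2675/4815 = - 3^ (-2)*5^1 =- 5/9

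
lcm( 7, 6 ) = 42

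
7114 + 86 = 7200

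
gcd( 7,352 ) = 1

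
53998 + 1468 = 55466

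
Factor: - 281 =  - 281^1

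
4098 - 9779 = -5681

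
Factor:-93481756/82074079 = -2^2*17^(-1)*47^(-1 )*73^1*139^(-1)*739^(  -  1)*320143^1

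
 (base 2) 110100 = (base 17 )31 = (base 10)52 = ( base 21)2A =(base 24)24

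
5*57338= 286690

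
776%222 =110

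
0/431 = 0 = 0.00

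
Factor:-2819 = -2819^1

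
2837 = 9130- 6293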